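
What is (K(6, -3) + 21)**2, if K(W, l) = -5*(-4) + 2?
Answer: 1849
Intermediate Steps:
K(W, l) = 22 (K(W, l) = 20 + 2 = 22)
(K(6, -3) + 21)**2 = (22 + 21)**2 = 43**2 = 1849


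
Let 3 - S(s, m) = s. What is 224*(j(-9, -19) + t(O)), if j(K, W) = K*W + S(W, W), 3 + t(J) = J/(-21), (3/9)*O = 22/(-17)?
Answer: 724224/17 ≈ 42601.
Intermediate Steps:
O = -66/17 (O = 3*(22/(-17)) = 3*(22*(-1/17)) = 3*(-22/17) = -66/17 ≈ -3.8824)
S(s, m) = 3 - s
t(J) = -3 - J/21 (t(J) = -3 + J/(-21) = -3 + J*(-1/21) = -3 - J/21)
j(K, W) = 3 - W + K*W (j(K, W) = K*W + (3 - W) = 3 - W + K*W)
224*(j(-9, -19) + t(O)) = 224*((3 - 1*(-19) - 9*(-19)) + (-3 - 1/21*(-66/17))) = 224*((3 + 19 + 171) + (-3 + 22/119)) = 224*(193 - 335/119) = 224*(22632/119) = 724224/17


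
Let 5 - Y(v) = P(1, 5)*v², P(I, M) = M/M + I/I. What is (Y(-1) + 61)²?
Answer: 4096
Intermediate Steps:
P(I, M) = 2 (P(I, M) = 1 + 1 = 2)
Y(v) = 5 - 2*v²
(Y(-1) + 61)² = ((5 - 2*(-1)²) + 61)² = ((5 - 2*1) + 61)² = ((5 - 2) + 61)² = (3 + 61)² = 64² = 4096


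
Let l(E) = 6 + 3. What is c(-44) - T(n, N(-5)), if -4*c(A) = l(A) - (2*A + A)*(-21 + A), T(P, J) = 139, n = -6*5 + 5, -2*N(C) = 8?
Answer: 8015/4 ≈ 2003.8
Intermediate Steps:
l(E) = 9
N(C) = -4 (N(C) = -½*8 = -4)
n = -25 (n = -30 + 5 = -25)
c(A) = -9/4 + 3*A*(-21 + A)/4 (c(A) = -(9 - (2*A + A)*(-21 + A))/4 = -(9 - 3*A*(-21 + A))/4 = -9/4 + 3*A*(-21 + A)/4)
c(-44) - T(n, N(-5)) = (-9/4 - 63/4*(-44) + (¾)*(-44)²) - 1*139 = (-9/4 + 693 + (¾)*1936) - 139 = (-9/4 + 693 + 1452) - 139 = 8571/4 - 139 = 8015/4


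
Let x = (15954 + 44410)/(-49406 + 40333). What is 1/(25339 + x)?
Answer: 9073/229840383 ≈ 3.9475e-5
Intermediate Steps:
x = -60364/9073 (x = 60364/(-9073) = 60364*(-1/9073) = -60364/9073 ≈ -6.6531)
1/(25339 + x) = 1/(25339 - 60364/9073) = 1/(229840383/9073) = 9073/229840383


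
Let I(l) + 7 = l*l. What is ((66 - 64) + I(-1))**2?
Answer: 16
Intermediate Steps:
I(l) = -7 + l**2 (I(l) = -7 + l*l = -7 + l**2)
((66 - 64) + I(-1))**2 = ((66 - 64) + (-7 + (-1)**2))**2 = (2 + (-7 + 1))**2 = (2 - 6)**2 = (-4)**2 = 16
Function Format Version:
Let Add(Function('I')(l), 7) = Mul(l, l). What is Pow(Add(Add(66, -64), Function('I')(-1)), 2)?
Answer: 16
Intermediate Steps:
Function('I')(l) = Add(-7, Pow(l, 2)) (Function('I')(l) = Add(-7, Mul(l, l)) = Add(-7, Pow(l, 2)))
Pow(Add(Add(66, -64), Function('I')(-1)), 2) = Pow(Add(Add(66, -64), Add(-7, Pow(-1, 2))), 2) = Pow(Add(2, Add(-7, 1)), 2) = Pow(Add(2, -6), 2) = Pow(-4, 2) = 16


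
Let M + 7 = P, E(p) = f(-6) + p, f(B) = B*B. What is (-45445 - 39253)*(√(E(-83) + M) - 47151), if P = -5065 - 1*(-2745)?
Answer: 3993595398 - 84698*I*√2374 ≈ 3.9936e+9 - 4.1268e+6*I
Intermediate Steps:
f(B) = B²
P = -2320 (P = -5065 + 2745 = -2320)
E(p) = 36 + p (E(p) = (-6)² + p = 36 + p)
M = -2327 (M = -7 - 2320 = -2327)
(-45445 - 39253)*(√(E(-83) + M) - 47151) = (-45445 - 39253)*(√((36 - 83) - 2327) - 47151) = -84698*(√(-47 - 2327) - 47151) = -84698*(√(-2374) - 47151) = -84698*(I*√2374 - 47151) = -84698*(-47151 + I*√2374) = 3993595398 - 84698*I*√2374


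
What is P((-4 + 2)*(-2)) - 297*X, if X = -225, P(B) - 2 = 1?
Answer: 66828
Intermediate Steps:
P(B) = 3 (P(B) = 2 + 1 = 3)
P((-4 + 2)*(-2)) - 297*X = 3 - 297*(-225) = 3 + 66825 = 66828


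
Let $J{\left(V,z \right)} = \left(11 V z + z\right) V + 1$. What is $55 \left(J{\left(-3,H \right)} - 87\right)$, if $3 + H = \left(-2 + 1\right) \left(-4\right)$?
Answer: $550$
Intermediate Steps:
$H = 1$ ($H = -3 + \left(-2 + 1\right) \left(-4\right) = -3 - -4 = -3 + 4 = 1$)
$J{\left(V,z \right)} = 1 + V \left(z + 11 V z\right)$ ($J{\left(V,z \right)} = \left(11 V z + z\right) V + 1 = \left(z + 11 V z\right) V + 1 = V \left(z + 11 V z\right) + 1 = 1 + V \left(z + 11 V z\right)$)
$55 \left(J{\left(-3,H \right)} - 87\right) = 55 \left(\left(1 - 3 + 11 \cdot 1 \left(-3\right)^{2}\right) - 87\right) = 55 \left(\left(1 - 3 + 11 \cdot 1 \cdot 9\right) - 87\right) = 55 \left(\left(1 - 3 + 99\right) - 87\right) = 55 \left(97 - 87\right) = 55 \cdot 10 = 550$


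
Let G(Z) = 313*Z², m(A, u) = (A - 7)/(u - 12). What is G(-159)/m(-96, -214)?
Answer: 1788327378/103 ≈ 1.7362e+7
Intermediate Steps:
m(A, u) = (-7 + A)/(-12 + u)
G(-159)/m(-96, -214) = (313*(-159)²)/(((-7 - 96)/(-12 - 214))) = (313*25281)/((-103/(-226))) = 7912953/((-1/226*(-103))) = 7912953/(103/226) = 7912953*(226/103) = 1788327378/103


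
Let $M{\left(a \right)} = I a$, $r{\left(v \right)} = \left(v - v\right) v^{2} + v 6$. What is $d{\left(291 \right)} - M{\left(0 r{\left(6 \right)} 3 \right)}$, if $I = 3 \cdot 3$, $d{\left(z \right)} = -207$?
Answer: $-207$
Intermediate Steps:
$I = 9$
$r{\left(v \right)} = 6 v$ ($r{\left(v \right)} = 0 v^{2} + 6 v = 0 + 6 v = 6 v$)
$M{\left(a \right)} = 9 a$
$d{\left(291 \right)} - M{\left(0 r{\left(6 \right)} 3 \right)} = -207 - 9 \cdot 0 \cdot 6 \cdot 6 \cdot 3 = -207 - 9 \cdot 0 \cdot 36 \cdot 3 = -207 - 9 \cdot 0 \cdot 3 = -207 - 9 \cdot 0 = -207 - 0 = -207 + 0 = -207$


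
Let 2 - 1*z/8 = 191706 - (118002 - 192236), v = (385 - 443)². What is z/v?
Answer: -531876/841 ≈ -632.43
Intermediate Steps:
v = 3364 (v = (-58)² = 3364)
z = -2127504 (z = 16 - 8*(191706 - (118002 - 192236)) = 16 - 8*(191706 - 1*(-74234)) = 16 - 8*(191706 + 74234) = 16 - 8*265940 = 16 - 2127520 = -2127504)
z/v = -2127504/3364 = -2127504*1/3364 = -531876/841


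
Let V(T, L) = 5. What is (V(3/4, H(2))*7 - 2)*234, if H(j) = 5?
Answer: 7722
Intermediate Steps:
(V(3/4, H(2))*7 - 2)*234 = (5*7 - 2)*234 = (35 - 2)*234 = 33*234 = 7722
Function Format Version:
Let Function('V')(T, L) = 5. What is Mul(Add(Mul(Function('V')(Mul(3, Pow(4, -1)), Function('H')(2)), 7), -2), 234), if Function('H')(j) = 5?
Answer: 7722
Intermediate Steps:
Mul(Add(Mul(Function('V')(Mul(3, Pow(4, -1)), Function('H')(2)), 7), -2), 234) = Mul(Add(Mul(5, 7), -2), 234) = Mul(Add(35, -2), 234) = Mul(33, 234) = 7722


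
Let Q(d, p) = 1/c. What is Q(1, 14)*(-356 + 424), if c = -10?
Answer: -34/5 ≈ -6.8000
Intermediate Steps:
Q(d, p) = -1/10 (Q(d, p) = 1/(-10) = -1/10)
Q(1, 14)*(-356 + 424) = -(-356 + 424)/10 = -1/10*68 = -34/5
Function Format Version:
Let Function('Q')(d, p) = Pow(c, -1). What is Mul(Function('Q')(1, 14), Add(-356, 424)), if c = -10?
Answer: Rational(-34, 5) ≈ -6.8000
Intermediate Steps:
Function('Q')(d, p) = Rational(-1, 10) (Function('Q')(d, p) = Pow(-10, -1) = Rational(-1, 10))
Mul(Function('Q')(1, 14), Add(-356, 424)) = Mul(Rational(-1, 10), Add(-356, 424)) = Mul(Rational(-1, 10), 68) = Rational(-34, 5)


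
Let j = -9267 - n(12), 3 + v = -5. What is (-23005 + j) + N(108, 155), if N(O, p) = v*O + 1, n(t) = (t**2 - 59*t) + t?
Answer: -32583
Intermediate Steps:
v = -8 (v = -3 - 5 = -8)
n(t) = t**2 - 58*t
j = -8715 (j = -9267 - 12*(-58 + 12) = -9267 - 12*(-46) = -9267 - 1*(-552) = -9267 + 552 = -8715)
N(O, p) = 1 - 8*O (N(O, p) = -8*O + 1 = 1 - 8*O)
(-23005 + j) + N(108, 155) = (-23005 - 8715) + (1 - 8*108) = -31720 + (1 - 864) = -31720 - 863 = -32583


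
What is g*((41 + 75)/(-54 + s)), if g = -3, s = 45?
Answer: 116/3 ≈ 38.667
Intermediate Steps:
g*((41 + 75)/(-54 + s)) = -3*(41 + 75)/(-54 + 45) = -348/(-9) = -348*(-1)/9 = -3*(-116/9) = 116/3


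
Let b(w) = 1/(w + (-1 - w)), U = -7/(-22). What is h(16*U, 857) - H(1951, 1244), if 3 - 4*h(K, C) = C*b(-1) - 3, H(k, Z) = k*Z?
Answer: -9707313/4 ≈ -2.4268e+6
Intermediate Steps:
H(k, Z) = Z*k
U = 7/22 (U = -7*(-1/22) = 7/22 ≈ 0.31818)
b(w) = -1 (b(w) = 1/(-1) = -1)
h(K, C) = 3/2 + C/4 (h(K, C) = 3/4 - (C*(-1) - 3)/4 = 3/4 - (-C - 3)/4 = 3/4 - (-3 - C)/4 = 3/4 + (3/4 + C/4) = 3/2 + C/4)
h(16*U, 857) - H(1951, 1244) = (3/2 + (1/4)*857) - 1244*1951 = (3/2 + 857/4) - 1*2427044 = 863/4 - 2427044 = -9707313/4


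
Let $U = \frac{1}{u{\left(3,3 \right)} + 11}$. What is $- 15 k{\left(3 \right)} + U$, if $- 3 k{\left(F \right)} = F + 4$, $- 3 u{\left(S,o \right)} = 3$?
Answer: $\frac{351}{10} \approx 35.1$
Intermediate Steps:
$u{\left(S,o \right)} = -1$ ($u{\left(S,o \right)} = \left(- \frac{1}{3}\right) 3 = -1$)
$k{\left(F \right)} = - \frac{4}{3} - \frac{F}{3}$ ($k{\left(F \right)} = - \frac{F + 4}{3} = - \frac{4 + F}{3} = - \frac{4}{3} - \frac{F}{3}$)
$U = \frac{1}{10}$ ($U = \frac{1}{-1 + 11} = \frac{1}{10} \approx 0.1$)
$- 15 k{\left(3 \right)} + U = - 15 \left(- \frac{4}{3} - 1\right) + \frac{1}{10} = \left(-15\right) \left(- \frac{7}{3}\right) + \frac{1}{10} = 35 + \frac{1}{10} = \frac{351}{10}$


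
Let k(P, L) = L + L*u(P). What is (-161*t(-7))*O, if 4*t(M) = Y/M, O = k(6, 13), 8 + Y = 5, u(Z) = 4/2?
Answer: -2691/4 ≈ -672.75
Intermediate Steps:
u(Z) = 2 (u(Z) = 4*(½) = 2)
Y = -3 (Y = -8 + 5 = -3)
k(P, L) = 3*L (k(P, L) = L + L*2 = L + 2*L = 3*L)
O = 39 (O = 3*13 = 39)
t(M) = -3/(4*M) (t(M) = (-3/M)/4 = -3/(4*M))
(-161*t(-7))*O = -(-483)/(4*(-7))*39 = -(-483)*(-1)/(4*7)*39 = -161*3/28*39 = -69/4*39 = -2691/4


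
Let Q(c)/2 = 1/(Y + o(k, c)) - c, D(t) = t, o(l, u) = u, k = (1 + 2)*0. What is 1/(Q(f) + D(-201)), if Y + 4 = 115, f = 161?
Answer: -136/71127 ≈ -0.0019121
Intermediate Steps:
Y = 111 (Y = -4 + 115 = 111)
k = 0 (k = 3*0 = 0)
Q(c) = -2*c + 2/(111 + c) (Q(c) = 2*(1/(111 + c) - c) = -2*c + 2/(111 + c))
1/(Q(f) + D(-201)) = 1/(2*(1 - 1*161**2 - 111*161)/(111 + 161) - 201) = 1/(2*(1 - 1*25921 - 17871)/272 - 201) = 1/(2*(1/272)*(1 - 25921 - 17871) - 201) = 1/(2*(1/272)*(-43791) - 201) = 1/(-43791/136 - 201) = 1/(-71127/136) = -136/71127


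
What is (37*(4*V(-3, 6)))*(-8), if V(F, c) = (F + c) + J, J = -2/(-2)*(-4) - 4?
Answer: 5920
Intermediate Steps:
J = -8 (J = -2*(-½)*(-4) - 4 = 1*(-4) - 4 = -4 - 4 = -8)
V(F, c) = -8 + F + c (V(F, c) = (F + c) - 8 = -8 + F + c)
(37*(4*V(-3, 6)))*(-8) = (37*(4*(-8 - 3 + 6)))*(-8) = (37*(4*(-5)))*(-8) = (37*(-20))*(-8) = -740*(-8) = 5920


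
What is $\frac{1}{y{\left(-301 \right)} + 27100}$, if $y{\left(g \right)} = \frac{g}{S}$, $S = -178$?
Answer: $\frac{178}{4824101} \approx 3.6898 \cdot 10^{-5}$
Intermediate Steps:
$y{\left(g \right)} = - \frac{g}{178}$ ($y{\left(g \right)} = \frac{g}{-178} = g \left(- \frac{1}{178}\right) = - \frac{g}{178}$)
$\frac{1}{y{\left(-301 \right)} + 27100} = \frac{1}{\left(- \frac{1}{178}\right) \left(-301\right) + 27100} = \frac{1}{\frac{301}{178} + 27100} = \frac{1}{\frac{4824101}{178}} = \frac{178}{4824101}$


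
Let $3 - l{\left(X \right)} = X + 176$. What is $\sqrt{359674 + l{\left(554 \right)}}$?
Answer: $3 \sqrt{39883} \approx 599.12$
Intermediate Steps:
$l{\left(X \right)} = -173 - X$ ($l{\left(X \right)} = 3 - \left(X + 176\right) = 3 - \left(176 + X\right) = -173 - X$)
$\sqrt{359674 + l{\left(554 \right)}} = \sqrt{359674 - 727} = \sqrt{358947} = 3 \sqrt{39883}$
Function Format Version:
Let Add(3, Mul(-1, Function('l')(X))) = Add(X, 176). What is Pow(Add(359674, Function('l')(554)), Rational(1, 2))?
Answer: Mul(3, Pow(39883, Rational(1, 2))) ≈ 599.12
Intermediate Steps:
Function('l')(X) = Add(-173, Mul(-1, X)) (Function('l')(X) = Add(3, Mul(-1, Add(X, 176))) = Add(3, Mul(-1, Add(176, X))) = Add(3, Add(-176, Mul(-1, X))) = Add(-173, Mul(-1, X)))
Pow(Add(359674, Function('l')(554)), Rational(1, 2)) = Pow(Add(359674, Add(-173, Mul(-1, 554))), Rational(1, 2)) = Pow(Add(359674, Add(-173, -554)), Rational(1, 2)) = Pow(Add(359674, -727), Rational(1, 2)) = Pow(358947, Rational(1, 2)) = Mul(3, Pow(39883, Rational(1, 2)))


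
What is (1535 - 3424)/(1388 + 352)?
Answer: -1889/1740 ≈ -1.0856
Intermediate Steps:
(1535 - 3424)/(1388 + 352) = -1889/1740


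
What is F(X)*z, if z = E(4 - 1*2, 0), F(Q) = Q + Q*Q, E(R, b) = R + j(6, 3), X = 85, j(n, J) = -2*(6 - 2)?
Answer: -43860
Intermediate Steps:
j(n, J) = -8 (j(n, J) = -2*4 = -8)
E(R, b) = -8 + R (E(R, b) = R - 8 = -8 + R)
F(Q) = Q + Q²
z = -6 (z = -8 + (4 - 1*2) = -8 + (4 - 2) = -8 + 2 = -6)
F(X)*z = (85*(1 + 85))*(-6) = (85*86)*(-6) = 7310*(-6) = -43860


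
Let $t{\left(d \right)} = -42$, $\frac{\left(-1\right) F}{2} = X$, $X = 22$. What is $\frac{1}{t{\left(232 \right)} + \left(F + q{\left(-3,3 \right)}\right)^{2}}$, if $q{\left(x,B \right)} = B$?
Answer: $\frac{1}{1639} \approx 0.00061013$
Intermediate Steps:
$F = -44$ ($F = \left(-2\right) 22 = -44$)
$\frac{1}{t{\left(232 \right)} + \left(F + q{\left(-3,3 \right)}\right)^{2}} = \frac{1}{-42 + \left(-44 + 3\right)^{2}} = \frac{1}{-42 + \left(-41\right)^{2}} = \frac{1}{-42 + 1681} = \frac{1}{1639}$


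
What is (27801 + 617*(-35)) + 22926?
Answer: 29132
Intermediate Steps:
(27801 + 617*(-35)) + 22926 = (27801 - 21595) + 22926 = 6206 + 22926 = 29132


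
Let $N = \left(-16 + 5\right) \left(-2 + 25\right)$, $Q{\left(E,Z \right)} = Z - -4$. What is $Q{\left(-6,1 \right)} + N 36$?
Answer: $-9103$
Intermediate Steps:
$Q{\left(E,Z \right)} = 4 + Z$ ($Q{\left(E,Z \right)} = Z + 4 = 4 + Z$)
$N = -253$ ($N = \left(-11\right) 23 = -253$)
$Q{\left(-6,1 \right)} + N 36 = \left(4 + 1\right) - 9108 = 5 - 9108 = -9103$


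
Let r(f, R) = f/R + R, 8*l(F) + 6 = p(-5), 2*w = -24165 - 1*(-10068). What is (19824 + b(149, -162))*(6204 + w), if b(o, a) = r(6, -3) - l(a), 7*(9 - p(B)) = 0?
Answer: -267789261/16 ≈ -1.6737e+7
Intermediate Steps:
p(B) = 9 (p(B) = 9 - ⅐*0 = 9 + 0 = 9)
w = -14097/2 (w = (-24165 - 1*(-10068))/2 = (-24165 + 10068)/2 = (½)*(-14097) = -14097/2 ≈ -7048.5)
l(F) = 3/8 (l(F) = -¾ + (⅛)*9 = -¾ + 9/8 = 3/8)
r(f, R) = R + f/R (r(f, R) = f/R + R = R + f/R)
b(o, a) = -43/8 (b(o, a) = (-3 + 6/(-3)) - 1*3/8 = (-3 + 6*(-⅓)) - 3/8 = (-3 - 2) - 3/8 = -5 - 3/8 = -43/8)
(19824 + b(149, -162))*(6204 + w) = (19824 - 43/8)*(6204 - 14097/2) = (158549/8)*(-1689/2) = -267789261/16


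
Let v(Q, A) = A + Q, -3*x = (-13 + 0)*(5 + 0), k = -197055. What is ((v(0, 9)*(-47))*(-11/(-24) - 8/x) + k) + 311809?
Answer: 59652481/520 ≈ 1.1472e+5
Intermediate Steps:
x = 65/3 (x = -(-13 + 0)*(5 + 0)/3 = -(-13)*5/3 = -1/3*(-65) = 65/3 ≈ 21.667)
((v(0, 9)*(-47))*(-11/(-24) - 8/x) + k) + 311809 = (((9 + 0)*(-47))*(-11/(-24) - 8/65/3) - 197055) + 311809 = ((9*(-47))*(-11*(-1/24) - 8*3/65) - 197055) + 311809 = (-423*(11/24 - 24/65) - 197055) + 311809 = (-423*139/1560 - 197055) + 311809 = (-19599/520 - 197055) + 311809 = -102488199/520 + 311809 = 59652481/520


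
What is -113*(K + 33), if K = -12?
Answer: -2373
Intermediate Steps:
-113*(K + 33) = -113*(-12 + 33) = -113*21 = -2373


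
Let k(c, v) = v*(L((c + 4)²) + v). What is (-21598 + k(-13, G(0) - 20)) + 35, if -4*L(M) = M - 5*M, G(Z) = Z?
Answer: -22783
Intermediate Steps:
L(M) = M (L(M) = -(M - 5*M)/4 = -(-1)*M = M)
k(c, v) = v*(v + (4 + c)²) (k(c, v) = v*((c + 4)² + v) = v*((4 + c)² + v) = v*(v + (4 + c)²))
(-21598 + k(-13, G(0) - 20)) + 35 = (-21598 + (0 - 20)*((0 - 20) + (4 - 13)²)) + 35 = (-21598 - 20*(-20 + (-9)²)) + 35 = (-21598 - 20*(-20 + 81)) + 35 = (-21598 - 20*61) + 35 = (-21598 - 1220) + 35 = -22818 + 35 = -22783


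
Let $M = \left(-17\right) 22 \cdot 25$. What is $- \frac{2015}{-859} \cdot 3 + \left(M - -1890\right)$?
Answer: $- \frac{6402095}{859} \approx -7453.0$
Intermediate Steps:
$M = -9350$ ($M = \left(-374\right) 25 = -9350$)
$- \frac{2015}{-859} \cdot 3 + \left(M - -1890\right) = - \frac{2015}{-859} \cdot 3 - 7460 = \left(-2015\right) \left(- \frac{1}{859}\right) 3 + \left(-9350 + 1890\right) = \frac{2015}{859} \cdot 3 - 7460 = \frac{6045}{859} - 7460 = - \frac{6402095}{859}$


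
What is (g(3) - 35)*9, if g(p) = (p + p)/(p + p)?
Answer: -306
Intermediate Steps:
g(p) = 1 (g(p) = (2*p)/((2*p)) = (2*p)*(1/(2*p)) = 1)
(g(3) - 35)*9 = (1 - 35)*9 = -34*9 = -306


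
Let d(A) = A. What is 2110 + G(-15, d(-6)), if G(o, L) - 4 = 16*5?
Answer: 2194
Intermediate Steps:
G(o, L) = 84 (G(o, L) = 4 + 16*5 = 4 + 80 = 84)
2110 + G(-15, d(-6)) = 2110 + 84 = 2194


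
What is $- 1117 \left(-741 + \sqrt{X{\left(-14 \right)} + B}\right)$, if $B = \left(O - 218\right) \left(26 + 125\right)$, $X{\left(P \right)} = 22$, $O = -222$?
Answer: $827697 - 1117 i \sqrt{66418} \approx 8.277 \cdot 10^{5} - 2.8787 \cdot 10^{5} i$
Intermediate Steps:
$B = -66440$ ($B = \left(-222 - 218\right) \left(26 + 125\right) = \left(-440\right) 151 = -66440$)
$- 1117 \left(-741 + \sqrt{X{\left(-14 \right)} + B}\right) = - 1117 \left(-741 + \sqrt{22 - 66440}\right) = - 1117 \left(-741 + \sqrt{-66418}\right) = - 1117 \left(-741 + i \sqrt{66418}\right) = 827697 - 1117 i \sqrt{66418}$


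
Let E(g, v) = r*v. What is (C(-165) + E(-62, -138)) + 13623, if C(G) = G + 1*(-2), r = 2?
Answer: 13180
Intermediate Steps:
E(g, v) = 2*v
C(G) = -2 + G (C(G) = G - 2 = -2 + G)
(C(-165) + E(-62, -138)) + 13623 = ((-2 - 165) + 2*(-138)) + 13623 = (-167 - 276) + 13623 = -443 + 13623 = 13180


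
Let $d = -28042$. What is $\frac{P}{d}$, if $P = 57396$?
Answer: $- \frac{28698}{14021} \approx -2.0468$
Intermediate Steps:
$\frac{P}{d} = \frac{57396}{-28042} = 57396 \left(- \frac{1}{28042}\right) = - \frac{28698}{14021}$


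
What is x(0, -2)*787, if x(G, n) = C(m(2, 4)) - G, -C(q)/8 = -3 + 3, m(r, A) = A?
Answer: 0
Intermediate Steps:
C(q) = 0 (C(q) = -8*(-3 + 3) = -8*0 = 0)
x(G, n) = -G (x(G, n) = 0 - G = -G)
x(0, -2)*787 = -1*0*787 = 0*787 = 0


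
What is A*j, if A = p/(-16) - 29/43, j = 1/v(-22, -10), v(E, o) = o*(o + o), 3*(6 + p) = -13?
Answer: -59/412800 ≈ -0.00014293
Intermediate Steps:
p = -31/3 (p = -6 + (⅓)*(-13) = -6 - 13/3 = -31/3 ≈ -10.333)
v(E, o) = 2*o² (v(E, o) = o*(2*o) = 2*o²)
j = 1/200 (j = 1/(2*(-10)²) = 1/(2*100) = 1/200 ≈ 0.0050000)
A = -59/2064 (A = -31/3/(-16) - 29/43 = -31/3*(-1/16) - 29*1/43 = 31/48 - 29/43 = -59/2064 ≈ -0.028585)
A*j = -59/2064*1/200 = -59/412800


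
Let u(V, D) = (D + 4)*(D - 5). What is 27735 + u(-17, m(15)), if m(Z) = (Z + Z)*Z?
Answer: 229765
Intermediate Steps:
m(Z) = 2*Z**2 (m(Z) = (2*Z)*Z = 2*Z**2)
u(V, D) = (-5 + D)*(4 + D) (u(V, D) = (4 + D)*(-5 + D) = (-5 + D)*(4 + D))
27735 + u(-17, m(15)) = 27735 + (-20 + (2*15**2)**2 - 2*15**2) = 27735 + (-20 + (2*225)**2 - 2*225) = 27735 + (-20 + 450**2 - 1*450) = 27735 + (-20 + 202500 - 450) = 27735 + 202030 = 229765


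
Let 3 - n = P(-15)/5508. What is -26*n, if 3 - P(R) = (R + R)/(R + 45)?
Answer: -107380/1377 ≈ -77.981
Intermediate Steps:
P(R) = 3 - 2*R/(45 + R) (P(R) = 3 - (R + R)/(R + 45) = 3 - 2*R/(45 + R))
n = 4130/1377 (n = 3 - (135 - 15)/(45 - 15)/5508 = 3 - 120/30/5508 = 3 - (1/30)*120/5508 = 3 - 4/5508 = 3 - 1*1/1377 = 3 - 1/1377 = 4130/1377 ≈ 2.9993)
-26*n = -26*4130/1377 = -107380/1377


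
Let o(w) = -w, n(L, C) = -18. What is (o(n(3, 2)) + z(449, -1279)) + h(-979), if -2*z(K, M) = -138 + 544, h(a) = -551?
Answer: -736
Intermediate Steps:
z(K, M) = -203 (z(K, M) = -(-138 + 544)/2 = -½*406 = -203)
(o(n(3, 2)) + z(449, -1279)) + h(-979) = (-1*(-18) - 203) - 551 = (18 - 203) - 551 = -185 - 551 = -736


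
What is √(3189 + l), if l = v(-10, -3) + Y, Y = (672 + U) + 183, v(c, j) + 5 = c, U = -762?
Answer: 33*√3 ≈ 57.158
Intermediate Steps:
v(c, j) = -5 + c
Y = 93 (Y = (672 - 762) + 183 = -90 + 183 = 93)
l = 78 (l = (-5 - 10) + 93 = -15 + 93 = 78)
√(3189 + l) = √(3189 + 78) = √3267 = 33*√3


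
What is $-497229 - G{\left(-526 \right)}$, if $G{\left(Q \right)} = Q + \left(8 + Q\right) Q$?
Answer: $-769171$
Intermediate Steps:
$G{\left(Q \right)} = Q + Q \left(8 + Q\right)$
$-497229 - G{\left(-526 \right)} = -497229 - - 526 \left(9 - 526\right) = -497229 - \left(-526\right) \left(-517\right) = -497229 - 271942 = -769171$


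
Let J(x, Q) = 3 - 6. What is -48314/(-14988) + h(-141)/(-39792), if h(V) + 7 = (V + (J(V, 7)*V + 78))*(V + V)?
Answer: 95672149/16566736 ≈ 5.7750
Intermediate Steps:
J(x, Q) = -3
h(V) = -7 + 2*V*(78 - 2*V) (h(V) = -7 + (V + (-3*V + 78))*(V + V) = -7 + (V + (78 - 3*V))*(2*V) = -7 + (78 - 2*V)*(2*V) = -7 + 2*V*(78 - 2*V))
-48314/(-14988) + h(-141)/(-39792) = -48314/(-14988) + (-7 - 4*(-141)**2 + 156*(-141))/(-39792) = -48314*(-1/14988) + (-7 - 4*19881 - 21996)*(-1/39792) = 24157/7494 + (-7 - 79524 - 21996)*(-1/39792) = 24157/7494 - 101527*(-1/39792) = 24157/7494 + 101527/39792 = 95672149/16566736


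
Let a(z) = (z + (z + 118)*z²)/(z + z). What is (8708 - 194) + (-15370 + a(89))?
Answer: 2356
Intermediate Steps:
a(z) = (z + z²*(118 + z))/(2*z) (a(z) = (z + (118 + z)*z²)/((2*z)) = (z + z²*(118 + z))*(1/(2*z)) = (z + z²*(118 + z))/(2*z))
(8708 - 194) + (-15370 + a(89)) = (8708 - 194) + (-15370 + (½ + (½)*89² + 59*89)) = 8514 + (-15370 + (½ + (½)*7921 + 5251)) = 8514 + (-15370 + (½ + 7921/2 + 5251)) = 8514 + (-15370 + 9212) = 8514 - 6158 = 2356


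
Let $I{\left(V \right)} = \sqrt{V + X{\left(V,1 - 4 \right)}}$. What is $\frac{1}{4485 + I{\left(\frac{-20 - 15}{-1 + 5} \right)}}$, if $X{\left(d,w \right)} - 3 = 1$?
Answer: $\frac{17940}{80460919} - \frac{2 i \sqrt{19}}{80460919} \approx 0.00022297 - 1.0835 \cdot 10^{-7} i$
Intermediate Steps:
$X{\left(d,w \right)} = 4$ ($X{\left(d,w \right)} = 3 + 1 = 4$)
$I{\left(V \right)} = \sqrt{4 + V}$ ($I{\left(V \right)} = \sqrt{V + 4} = \sqrt{4 + V}$)
$\frac{1}{4485 + I{\left(\frac{-20 - 15}{-1 + 5} \right)}} = \frac{1}{4485 + \sqrt{4 + \frac{-20 - 15}{-1 + 5}}} = \frac{1}{4485 + \sqrt{4 - \frac{35}{4}}} = \frac{1}{4485 + \sqrt{- \frac{19}{4}}} = \frac{1}{4485 + \frac{i \sqrt{19}}{2}}$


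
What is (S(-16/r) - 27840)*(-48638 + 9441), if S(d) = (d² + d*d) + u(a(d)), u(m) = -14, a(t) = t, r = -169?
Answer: 31182686601654/28561 ≈ 1.0918e+9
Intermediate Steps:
S(d) = -14 + 2*d² (S(d) = (d² + d*d) - 14 = (d² + d²) - 14 = 2*d² - 14 = -14 + 2*d²)
(S(-16/r) - 27840)*(-48638 + 9441) = ((-14 + 2*(-16/(-169))²) - 27840)*(-48638 + 9441) = ((-14 + 2*(-16*(-1/169))²) - 27840)*(-39197) = ((-14 + 2*(16/169)²) - 27840)*(-39197) = ((-14 + 2*(256/28561)) - 27840)*(-39197) = ((-14 + 512/28561) - 27840)*(-39197) = (-399342/28561 - 27840)*(-39197) = -795537582/28561*(-39197) = 31182686601654/28561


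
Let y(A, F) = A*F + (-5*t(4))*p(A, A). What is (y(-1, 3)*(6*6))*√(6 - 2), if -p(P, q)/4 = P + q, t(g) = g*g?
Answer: -46296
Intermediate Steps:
t(g) = g²
p(P, q) = -4*P - 4*q (p(P, q) = -4*(P + q) = -4*P - 4*q)
y(A, F) = 640*A + A*F (y(A, F) = A*F + (-5*4²)*(-4*A - 4*A) = A*F + (-5*16)*(-8*A) = A*F - (-640)*A = A*F + 640*A = 640*A + A*F)
(y(-1, 3)*(6*6))*√(6 - 2) = ((-(640 + 3))*(6*6))*√(6 - 2) = (-1*643*36)*√4 = -643*36*2 = -23148*2 = -46296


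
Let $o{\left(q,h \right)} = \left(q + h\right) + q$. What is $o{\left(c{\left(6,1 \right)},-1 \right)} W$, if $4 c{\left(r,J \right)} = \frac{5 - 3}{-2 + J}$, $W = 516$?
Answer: $-1032$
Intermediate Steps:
$c{\left(r,J \right)} = \frac{1}{2 \left(-2 + J\right)}$ ($c{\left(r,J \right)} = \frac{\left(5 - 3\right) \frac{1}{-2 + J}}{4} = \frac{2 \frac{1}{-2 + J}}{4} = \frac{1}{2 \left(-2 + J\right)}$)
$o{\left(q,h \right)} = h + 2 q$ ($o{\left(q,h \right)} = \left(h + q\right) + q = h + 2 q$)
$o{\left(c{\left(6,1 \right)},-1 \right)} W = \left(-1 + 2 \frac{1}{2 \left(-2 + 1\right)}\right) 516 = \left(-1 + 2 \frac{1}{2 \left(-1\right)}\right) 516 = \left(-1 + 2 \cdot \frac{1}{2} \left(-1\right)\right) 516 = \left(-1 + 2 \left(- \frac{1}{2}\right)\right) 516 = \left(-1 - 1\right) 516 = \left(-2\right) 516 = -1032$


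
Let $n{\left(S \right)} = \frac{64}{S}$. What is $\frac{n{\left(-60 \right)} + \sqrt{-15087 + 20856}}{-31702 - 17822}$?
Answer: $\frac{4}{185715} - \frac{\sqrt{641}}{16508} \approx -0.0015121$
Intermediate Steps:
$\frac{n{\left(-60 \right)} + \sqrt{-15087 + 20856}}{-31702 - 17822} = \frac{\frac{64}{-60} + \sqrt{-15087 + 20856}}{-31702 - 17822} = \frac{64 \left(- \frac{1}{60}\right) + \sqrt{5769}}{-49524} = \left(- \frac{16}{15} + 3 \sqrt{641}\right) \left(- \frac{1}{49524}\right) = \frac{4}{185715} - \frac{\sqrt{641}}{16508}$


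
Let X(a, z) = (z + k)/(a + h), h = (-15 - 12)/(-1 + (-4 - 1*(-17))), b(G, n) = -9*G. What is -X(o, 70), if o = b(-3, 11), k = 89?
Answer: -212/33 ≈ -6.4242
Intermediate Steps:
o = 27 (o = -9*(-3) = 27)
h = -9/4 (h = -27/(-1 + (-4 + 17)) = -27/(-1 + 13) = -27/12 = -27*1/12 = -9/4 ≈ -2.2500)
X(a, z) = (89 + z)/(-9/4 + a) (X(a, z) = (z + 89)/(a - 9/4) = (89 + z)/(-9/4 + a))
-X(o, 70) = -4*(89 + 70)/(-9 + 4*27) = -4*159/(-9 + 108) = -4*159/99 = -1*212/33 = -212/33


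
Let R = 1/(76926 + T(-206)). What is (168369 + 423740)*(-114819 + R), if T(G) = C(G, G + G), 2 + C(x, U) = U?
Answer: -5201696113998643/76512 ≈ -6.7985e+10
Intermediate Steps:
C(x, U) = -2 + U
T(G) = -2 + 2*G (T(G) = -2 + (G + G) = -2 + 2*G)
R = 1/76512 (R = 1/(76926 + (-2 + 2*(-206))) = 1/(76926 + (-2 - 412)) = 1/(76926 - 414) = 1/76512 ≈ 1.3070e-5)
(168369 + 423740)*(-114819 + R) = (168369 + 423740)*(-114819 + 1/76512) = 592109*(-8785031327/76512) = -5201696113998643/76512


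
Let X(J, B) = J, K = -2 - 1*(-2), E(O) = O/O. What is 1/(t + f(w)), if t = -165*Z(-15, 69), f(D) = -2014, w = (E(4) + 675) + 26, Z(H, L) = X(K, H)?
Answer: -1/2014 ≈ -0.00049652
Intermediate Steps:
E(O) = 1
K = 0 (K = -2 + 2 = 0)
Z(H, L) = 0
w = 702 (w = (1 + 675) + 26 = 676 + 26 = 702)
t = 0 (t = -165*0 = 0)
1/(t + f(w)) = 1/(0 - 2014) = 1/(-2014) = -1/2014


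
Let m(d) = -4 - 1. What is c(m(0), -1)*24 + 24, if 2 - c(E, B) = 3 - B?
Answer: -24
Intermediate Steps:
m(d) = -5
c(E, B) = -1 + B (c(E, B) = 2 - (3 - B) = 2 + (-3 + B) = -1 + B)
c(m(0), -1)*24 + 24 = (-1 - 1)*24 + 24 = -2*24 + 24 = -48 + 24 = -24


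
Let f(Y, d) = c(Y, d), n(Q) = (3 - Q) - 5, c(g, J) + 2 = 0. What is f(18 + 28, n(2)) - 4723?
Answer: -4725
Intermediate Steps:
c(g, J) = -2 (c(g, J) = -2 + 0 = -2)
n(Q) = -2 - Q
f(Y, d) = -2
f(18 + 28, n(2)) - 4723 = -2 - 4723 = -4725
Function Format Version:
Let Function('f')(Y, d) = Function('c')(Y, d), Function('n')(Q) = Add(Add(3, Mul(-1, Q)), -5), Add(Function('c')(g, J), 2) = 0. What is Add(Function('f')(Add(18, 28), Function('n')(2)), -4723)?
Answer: -4725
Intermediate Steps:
Function('c')(g, J) = -2 (Function('c')(g, J) = Add(-2, 0) = -2)
Function('n')(Q) = Add(-2, Mul(-1, Q))
Function('f')(Y, d) = -2
Add(Function('f')(Add(18, 28), Function('n')(2)), -4723) = Add(-2, -4723) = -4725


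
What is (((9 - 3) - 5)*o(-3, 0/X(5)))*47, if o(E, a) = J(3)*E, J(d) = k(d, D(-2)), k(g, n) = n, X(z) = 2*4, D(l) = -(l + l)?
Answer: -564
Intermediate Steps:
D(l) = -2*l
X(z) = 8
J(d) = 4 (J(d) = -2*(-2) = 4)
o(E, a) = 4*E
(((9 - 3) - 5)*o(-3, 0/X(5)))*47 = (((9 - 3) - 5)*(4*(-3)))*47 = ((6 - 5)*(-12))*47 = (1*(-12))*47 = -12*47 = -564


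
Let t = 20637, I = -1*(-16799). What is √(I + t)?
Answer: 14*√191 ≈ 193.48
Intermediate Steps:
I = 16799
√(I + t) = √(16799 + 20637) = √37436 = 14*√191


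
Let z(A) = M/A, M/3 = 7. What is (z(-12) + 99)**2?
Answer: 151321/16 ≈ 9457.6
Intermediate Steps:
M = 21 (M = 3*7 = 21)
z(A) = 21/A
(z(-12) + 99)**2 = (21/(-12) + 99)**2 = (21*(-1/12) + 99)**2 = (-7/4 + 99)**2 = (389/4)**2 = 151321/16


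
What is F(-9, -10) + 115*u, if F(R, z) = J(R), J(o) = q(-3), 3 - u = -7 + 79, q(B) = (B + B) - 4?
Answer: -7945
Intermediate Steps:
q(B) = -4 + 2*B (q(B) = 2*B - 4 = -4 + 2*B)
u = -69 (u = 3 - (-7 + 79) = 3 - 1*72 = 3 - 72 = -69)
J(o) = -10 (J(o) = -4 + 2*(-3) = -4 - 6 = -10)
F(R, z) = -10
F(-9, -10) + 115*u = -10 + 115*(-69) = -10 - 7935 = -7945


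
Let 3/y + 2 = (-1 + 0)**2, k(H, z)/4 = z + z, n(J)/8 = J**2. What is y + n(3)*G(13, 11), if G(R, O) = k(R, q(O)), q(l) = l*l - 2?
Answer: 68541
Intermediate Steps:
n(J) = 8*J**2
q(l) = -2 + l**2 (q(l) = l**2 - 2 = -2 + l**2)
k(H, z) = 8*z (k(H, z) = 4*(z + z) = 4*(2*z) = 8*z)
G(R, O) = -16 + 8*O**2 (G(R, O) = 8*(-2 + O**2) = -16 + 8*O**2)
y = -3 (y = 3/(-2 + (-1 + 0)**2) = 3/(-2 + (-1)**2) = 3/(-2 + 1) = 3/(-1) = 3*(-1) = -3)
y + n(3)*G(13, 11) = -3 + (8*3**2)*(-16 + 8*11**2) = -3 + (8*9)*(-16 + 8*121) = -3 + 72*(-16 + 968) = -3 + 72*952 = -3 + 68544 = 68541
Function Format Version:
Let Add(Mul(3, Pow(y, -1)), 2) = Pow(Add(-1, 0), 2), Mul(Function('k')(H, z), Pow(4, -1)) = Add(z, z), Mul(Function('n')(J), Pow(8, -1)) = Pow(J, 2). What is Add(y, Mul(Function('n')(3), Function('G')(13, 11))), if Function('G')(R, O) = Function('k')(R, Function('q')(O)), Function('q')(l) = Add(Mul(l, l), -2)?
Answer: 68541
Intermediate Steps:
Function('n')(J) = Mul(8, Pow(J, 2))
Function('q')(l) = Add(-2, Pow(l, 2)) (Function('q')(l) = Add(Pow(l, 2), -2) = Add(-2, Pow(l, 2)))
Function('k')(H, z) = Mul(8, z) (Function('k')(H, z) = Mul(4, Add(z, z)) = Mul(4, Mul(2, z)) = Mul(8, z))
Function('G')(R, O) = Add(-16, Mul(8, Pow(O, 2))) (Function('G')(R, O) = Mul(8, Add(-2, Pow(O, 2))) = Add(-16, Mul(8, Pow(O, 2))))
y = -3 (y = Mul(3, Pow(Add(-2, Pow(Add(-1, 0), 2)), -1)) = Mul(3, Pow(Add(-2, Pow(-1, 2)), -1)) = Mul(3, Pow(Add(-2, 1), -1)) = Mul(3, Pow(-1, -1)) = Mul(3, -1) = -3)
Add(y, Mul(Function('n')(3), Function('G')(13, 11))) = Add(-3, Mul(Mul(8, Pow(3, 2)), Add(-16, Mul(8, Pow(11, 2))))) = Add(-3, Mul(Mul(8, 9), Add(-16, Mul(8, 121)))) = Add(-3, Mul(72, Add(-16, 968))) = Add(-3, Mul(72, 952)) = Add(-3, 68544) = 68541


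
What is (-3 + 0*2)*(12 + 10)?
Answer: -66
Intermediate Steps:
(-3 + 0*2)*(12 + 10) = (-3 + 0)*22 = -3*22 = -66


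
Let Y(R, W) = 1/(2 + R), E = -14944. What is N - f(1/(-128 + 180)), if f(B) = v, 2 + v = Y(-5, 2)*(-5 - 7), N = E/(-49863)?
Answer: -84782/49863 ≈ -1.7003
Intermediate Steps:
N = 14944/49863 (N = -14944/(-49863) = -14944*(-1/49863) = 14944/49863 ≈ 0.29970)
v = 2 (v = -2 + (-5 - 7)/(2 - 5) = -2 - 12/(-3) = -2 - ⅓*(-12) = -2 + 4 = 2)
f(B) = 2
N - f(1/(-128 + 180)) = 14944/49863 - 1*2 = 14944/49863 - 2 = -84782/49863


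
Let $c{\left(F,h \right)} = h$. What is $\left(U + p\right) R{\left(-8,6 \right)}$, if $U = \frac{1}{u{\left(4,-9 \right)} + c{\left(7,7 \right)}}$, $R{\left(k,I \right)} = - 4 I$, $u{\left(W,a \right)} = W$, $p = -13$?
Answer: $\frac{3408}{11} \approx 309.82$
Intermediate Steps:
$U = \frac{1}{11}$ ($U = \frac{1}{4 + 7} = \frac{1}{11} \approx 0.090909$)
$\left(U + p\right) R{\left(-8,6 \right)} = \left(\frac{1}{11} - 13\right) \left(\left(-4\right) 6\right) = \left(- \frac{142}{11}\right) \left(-24\right) = \frac{3408}{11}$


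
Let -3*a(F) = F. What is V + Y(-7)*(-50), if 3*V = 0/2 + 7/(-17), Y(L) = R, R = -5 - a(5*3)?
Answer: -7/51 ≈ -0.13725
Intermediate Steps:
a(F) = -F/3
R = 0 (R = -5 - (-1)*5*3/3 = -5 - (-1)*15/3 = -5 - 1*(-5) = -5 + 5 = 0)
Y(L) = 0
V = -7/51 (V = (0/2 + 7/(-17))/3 = (0*(½) + 7*(-1/17))/3 = (0 - 7/17)/3 = (⅓)*(-7/17) = -7/51 ≈ -0.13725)
V + Y(-7)*(-50) = -7/51 + 0*(-50) = -7/51 + 0 = -7/51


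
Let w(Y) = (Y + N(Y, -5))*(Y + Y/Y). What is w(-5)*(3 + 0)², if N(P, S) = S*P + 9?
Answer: -1044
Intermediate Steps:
N(P, S) = 9 + P*S (N(P, S) = P*S + 9 = 9 + P*S)
w(Y) = (1 + Y)*(9 - 4*Y) (w(Y) = (Y + (9 + Y*(-5)))*(Y + Y/Y) = (Y + (9 - 5*Y))*(Y + 1) = (9 - 4*Y)*(1 + Y) = (1 + Y)*(9 - 4*Y))
w(-5)*(3 + 0)² = (9 - 4*(-5)² + 5*(-5))*(3 + 0)² = (9 - 4*25 - 25)*3² = (9 - 100 - 25)*9 = -116*9 = -1044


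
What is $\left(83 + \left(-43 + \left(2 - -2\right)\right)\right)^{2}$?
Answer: $1936$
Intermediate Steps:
$\left(83 + \left(-43 + \left(2 - -2\right)\right)\right)^{2} = \left(83 + \left(-43 + \left(2 + 2\right)\right)\right)^{2} = \left(83 + \left(-43 + 4\right)\right)^{2} = \left(83 - 39\right)^{2} = 44^{2} = 1936$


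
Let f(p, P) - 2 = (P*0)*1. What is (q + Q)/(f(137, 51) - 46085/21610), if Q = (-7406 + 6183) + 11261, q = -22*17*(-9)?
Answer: -19310696/191 ≈ -1.0110e+5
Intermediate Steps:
f(p, P) = 2 (f(p, P) = 2 + (P*0)*1 = 2 + 0*1 = 2 + 0 = 2)
q = 3366 (q = -374*(-9) = 3366)
Q = 10038 (Q = -1223 + 11261 = 10038)
(q + Q)/(f(137, 51) - 46085/21610) = (3366 + 10038)/(2 - 46085/21610) = 13404/(2 - 46085*1/21610) = 13404/(2 - 9217/4322) = 13404/(-573/4322) = 13404*(-4322/573) = -19310696/191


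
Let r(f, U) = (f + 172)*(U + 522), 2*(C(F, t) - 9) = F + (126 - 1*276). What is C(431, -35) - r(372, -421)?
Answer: -109589/2 ≈ -54795.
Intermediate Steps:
C(F, t) = -66 + F/2 (C(F, t) = 9 + (F + (126 - 1*276))/2 = 9 + (F + (126 - 276))/2 = 9 + (F - 150)/2 = 9 + (-150 + F)/2 = 9 + (-75 + F/2) = -66 + F/2)
r(f, U) = (172 + f)*(522 + U)
C(431, -35) - r(372, -421) = (-66 + (1/2)*431) - (89784 + 172*(-421) + 522*372 - 421*372) = (-66 + 431/2) - (89784 - 72412 + 194184 - 156612) = 299/2 - 1*54944 = 299/2 - 54944 = -109589/2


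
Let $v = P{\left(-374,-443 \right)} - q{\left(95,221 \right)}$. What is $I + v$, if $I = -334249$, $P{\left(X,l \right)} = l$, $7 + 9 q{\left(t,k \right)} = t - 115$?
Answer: $-334689$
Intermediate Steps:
$q{\left(t,k \right)} = - \frac{122}{9} + \frac{t}{9}$ ($q{\left(t,k \right)} = - \frac{7}{9} + \frac{t - 115}{9} = - \frac{7}{9} + \frac{-115 + t}{9} = - \frac{7}{9} + \left(- \frac{115}{9} + \frac{t}{9}\right) = - \frac{122}{9} + \frac{t}{9}$)
$v = -440$ ($v = -443 - \left(- \frac{122}{9} + \frac{1}{9} \cdot 95\right) = -443 - \left(- \frac{122}{9} + \frac{95}{9}\right) = -443 - -3 = -443 + 3 = -440$)
$I + v = -334249 - 440 = -334689$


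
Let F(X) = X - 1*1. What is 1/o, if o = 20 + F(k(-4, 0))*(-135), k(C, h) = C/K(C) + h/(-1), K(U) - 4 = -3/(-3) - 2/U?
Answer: 11/2785 ≈ 0.0039497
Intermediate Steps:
K(U) = 5 - 2/U (K(U) = 4 + (-3/(-3) - 2/U) = 4 + (-3*(-⅓) - 2/U) = 4 + (1 - 2/U) = 5 - 2/U)
k(C, h) = -h + C/(5 - 2/C) (k(C, h) = C/(5 - 2/C) + h/(-1) = C/(5 - 2/C) + h*(-1) = C/(5 - 2/C) - h = -h + C/(5 - 2/C))
F(X) = -1 + X (F(X) = X - 1 = -1 + X)
o = 2785/11 (o = 20 + (-1 + (-1*0 - 4/(5 - 2/(-4))))*(-135) = 20 + (-1 + (0 - 4/(5 - 2*(-¼))))*(-135) = 20 + (-1 + (0 - 4/(5 + ½)))*(-135) = 20 + (-1 + (0 - 4/11/2))*(-135) = 20 + (-1 + (0 - 4*2/11))*(-135) = 20 + (-1 + (0 - 8/11))*(-135) = 20 + (-1 - 8/11)*(-135) = 20 - 19/11*(-135) = 20 + 2565/11 = 2785/11 ≈ 253.18)
1/o = 1/(2785/11) = 11/2785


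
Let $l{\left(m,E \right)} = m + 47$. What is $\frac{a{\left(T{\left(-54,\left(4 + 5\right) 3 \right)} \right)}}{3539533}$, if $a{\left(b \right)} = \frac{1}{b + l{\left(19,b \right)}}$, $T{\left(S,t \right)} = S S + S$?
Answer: $\frac{1}{10363752624} \approx 9.649 \cdot 10^{-11}$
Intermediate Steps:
$l{\left(m,E \right)} = 47 + m$
$T{\left(S,t \right)} = S + S^{2}$ ($T{\left(S,t \right)} = S^{2} + S = S + S^{2}$)
$a{\left(b \right)} = \frac{1}{66 + b}$ ($a{\left(b \right)} = \frac{1}{b + \left(47 + 19\right)} = \frac{1}{b + 66} = \frac{1}{66 + b}$)
$\frac{a{\left(T{\left(-54,\left(4 + 5\right) 3 \right)} \right)}}{3539533} = \frac{1}{\left(66 - 54 \left(1 - 54\right)\right) 3539533} = \frac{1}{66 - -2862} \cdot \frac{1}{3539533} = \frac{1}{66 + 2862} \cdot \frac{1}{3539533} = \frac{1}{2928} \cdot \frac{1}{3539533} = \frac{1}{10363752624}$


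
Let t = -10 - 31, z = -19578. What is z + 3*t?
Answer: -19701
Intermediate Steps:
t = -41
z + 3*t = -19578 + 3*(-41) = -19578 - 123 = -19701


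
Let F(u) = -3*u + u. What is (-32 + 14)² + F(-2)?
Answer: 328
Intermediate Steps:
F(u) = -2*u
(-32 + 14)² + F(-2) = (-32 + 14)² - 2*(-2) = (-18)² + 4 = 324 + 4 = 328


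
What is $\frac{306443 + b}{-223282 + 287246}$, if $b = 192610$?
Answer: $\frac{499053}{63964} \approx 7.8021$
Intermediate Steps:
$\frac{306443 + b}{-223282 + 287246} = \frac{306443 + 192610}{-223282 + 287246} = \frac{499053}{63964}$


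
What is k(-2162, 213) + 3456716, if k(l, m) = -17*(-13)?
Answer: 3456937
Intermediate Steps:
k(l, m) = 221
k(-2162, 213) + 3456716 = 221 + 3456716 = 3456937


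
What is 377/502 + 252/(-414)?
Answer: 1643/11546 ≈ 0.14230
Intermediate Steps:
377/502 + 252/(-414) = 377*(1/502) + 252*(-1/414) = 377/502 - 14/23 = 1643/11546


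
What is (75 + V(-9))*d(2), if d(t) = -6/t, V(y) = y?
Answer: -198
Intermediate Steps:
(75 + V(-9))*d(2) = (75 - 9)*(-6/2) = 66*(-6*1/2) = 66*(-3) = -198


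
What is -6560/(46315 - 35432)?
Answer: -6560/10883 ≈ -0.60277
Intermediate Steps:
-6560/(46315 - 35432) = -6560/10883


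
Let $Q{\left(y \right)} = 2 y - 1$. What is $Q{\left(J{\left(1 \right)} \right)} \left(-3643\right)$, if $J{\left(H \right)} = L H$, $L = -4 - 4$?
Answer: $61931$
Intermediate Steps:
$L = -8$ ($L = -4 - 4 = -8$)
$J{\left(H \right)} = - 8 H$
$Q{\left(y \right)} = -1 + 2 y$
$Q{\left(J{\left(1 \right)} \right)} \left(-3643\right) = \left(-1 + 2 \left(\left(-8\right) 1\right)\right) \left(-3643\right) = \left(-1 + 2 \left(-8\right)\right) \left(-3643\right) = \left(-1 - 16\right) \left(-3643\right) = \left(-17\right) \left(-3643\right) = 61931$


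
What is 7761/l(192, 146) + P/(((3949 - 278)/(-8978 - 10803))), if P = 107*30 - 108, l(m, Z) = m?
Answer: -3917585491/234944 ≈ -16675.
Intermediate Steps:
P = 3102 (P = 3210 - 108 = 3102)
7761/l(192, 146) + P/(((3949 - 278)/(-8978 - 10803))) = 7761/192 + 3102/(((3949 - 278)/(-8978 - 10803))) = 7761*(1/192) + 3102/((3671/(-19781))) = 2587/64 + 3102/((3671*(-1/19781))) = 2587/64 + 3102/(-3671/19781) = 2587/64 + 3102*(-19781/3671) = 2587/64 - 61360662/3671 = -3917585491/234944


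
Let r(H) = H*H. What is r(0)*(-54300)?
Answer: 0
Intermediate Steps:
r(H) = H**2
r(0)*(-54300) = 0**2*(-54300) = 0*(-54300) = 0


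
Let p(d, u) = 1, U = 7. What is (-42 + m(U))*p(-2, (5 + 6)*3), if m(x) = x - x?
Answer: -42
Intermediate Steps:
m(x) = 0
(-42 + m(U))*p(-2, (5 + 6)*3) = (-42 + 0)*1 = -42*1 = -42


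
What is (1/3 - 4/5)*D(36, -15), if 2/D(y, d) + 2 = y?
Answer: -7/255 ≈ -0.027451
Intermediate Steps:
D(y, d) = 2/(-2 + y)
(1/3 - 4/5)*D(36, -15) = (1/3 - 4/5)*(2/(-2 + 36)) = (1*(⅓) - 4*⅕)*(2/34) = (⅓ - ⅘)*(2*(1/34)) = -7/15*1/17 = -7/255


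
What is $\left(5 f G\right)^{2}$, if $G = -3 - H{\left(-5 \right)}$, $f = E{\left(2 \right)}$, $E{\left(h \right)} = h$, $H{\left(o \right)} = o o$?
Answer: $78400$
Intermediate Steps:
$H{\left(o \right)} = o^{2}$
$f = 2$
$G = -28$ ($G = -3 - \left(-5\right)^{2} = -3 - 25 = -28$)
$\left(5 f G\right)^{2} = \left(5 \cdot 2 \left(-28\right)\right)^{2} = \left(10 \left(-28\right)\right)^{2} = \left(-280\right)^{2} = 78400$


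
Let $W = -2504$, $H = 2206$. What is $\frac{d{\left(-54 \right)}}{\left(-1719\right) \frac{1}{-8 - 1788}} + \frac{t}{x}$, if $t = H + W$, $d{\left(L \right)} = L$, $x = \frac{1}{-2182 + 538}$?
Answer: $\frac{93562416}{191} \approx 4.8986 \cdot 10^{5}$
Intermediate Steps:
$x = - \frac{1}{1644}$ ($x = \frac{1}{-1644} = - \frac{1}{1644} \approx -0.00060827$)
$t = -298$ ($t = 2206 - 2504 = -298$)
$\frac{d{\left(-54 \right)}}{\left(-1719\right) \frac{1}{-8 - 1788}} + \frac{t}{x} = - \frac{54}{\left(-1719\right) \frac{1}{-8 - 1788}} - \frac{298}{- \frac{1}{1644}} = - \frac{54}{\left(-1719\right) \frac{1}{-8 - 1788}} - -489912 = - \frac{54}{\left(-1719\right) \frac{1}{-8 - 1788}} + 489912 = - \frac{54}{\left(-1719\right) \frac{1}{-1796}} + 489912 = - \frac{54}{\left(-1719\right) \left(- \frac{1}{1796}\right)} + 489912 = - \frac{54}{\frac{1719}{1796}} + 489912 = \left(-54\right) \frac{1796}{1719} + 489912 = - \frac{10776}{191} + 489912 = \frac{93562416}{191}$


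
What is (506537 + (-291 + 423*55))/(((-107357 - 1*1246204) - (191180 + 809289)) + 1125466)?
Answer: -529511/1228564 ≈ -0.43100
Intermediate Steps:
(506537 + (-291 + 423*55))/(((-107357 - 1*1246204) - (191180 + 809289)) + 1125466) = (506537 + (-291 + 23265))/(((-107357 - 1246204) - 1*1000469) + 1125466) = (506537 + 22974)/((-1353561 - 1000469) + 1125466) = 529511/(-2354030 + 1125466) = 529511/(-1228564) = 529511*(-1/1228564) = -529511/1228564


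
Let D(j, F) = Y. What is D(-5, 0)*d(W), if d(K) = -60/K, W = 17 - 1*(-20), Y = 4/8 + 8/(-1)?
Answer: 450/37 ≈ 12.162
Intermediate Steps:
Y = -15/2 (Y = 4*(⅛) + 8*(-1) = ½ - 8 = -15/2 ≈ -7.5000)
W = 37 (W = 17 + 20 = 37)
D(j, F) = -15/2
D(-5, 0)*d(W) = -(-450)/37 = -15/2*(-60/37) = 450/37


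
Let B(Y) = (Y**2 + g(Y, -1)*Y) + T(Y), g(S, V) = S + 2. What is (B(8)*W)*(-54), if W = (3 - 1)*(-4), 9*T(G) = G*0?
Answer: 62208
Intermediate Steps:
g(S, V) = 2 + S
T(G) = 0 (T(G) = (G*0)/9 = (1/9)*0 = 0)
B(Y) = Y**2 + Y*(2 + Y) (B(Y) = (Y**2 + (2 + Y)*Y) + 0 = (Y**2 + Y*(2 + Y)) + 0 = Y**2 + Y*(2 + Y))
W = -8 (W = 2*(-4) = -8)
(B(8)*W)*(-54) = ((2*8*(1 + 8))*(-8))*(-54) = ((2*8*9)*(-8))*(-54) = (144*(-8))*(-54) = -1152*(-54) = 62208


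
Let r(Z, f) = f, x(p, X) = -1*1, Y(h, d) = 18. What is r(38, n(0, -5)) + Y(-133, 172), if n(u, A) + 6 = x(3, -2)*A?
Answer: 17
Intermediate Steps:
x(p, X) = -1
n(u, A) = -6 - A
r(38, n(0, -5)) + Y(-133, 172) = (-6 - 1*(-5)) + 18 = (-6 + 5) + 18 = -1 + 18 = 17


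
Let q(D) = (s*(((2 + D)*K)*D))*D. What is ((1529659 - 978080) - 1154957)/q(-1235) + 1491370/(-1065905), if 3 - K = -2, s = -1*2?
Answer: -311637594770551/222727058646625 ≈ -1.3992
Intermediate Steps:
s = -2
K = 5 (K = 3 - 1*(-2) = 3 + 2 = 5)
q(D) = -2*D**2*(10 + 5*D) (q(D) = (-2*(2 + D)*5*D)*D = (-2*(10 + 5*D)*D)*D = (-2*D*(10 + 5*D))*D = -2*D**2*(10 + 5*D))
((1529659 - 978080) - 1154957)/q(-1235) + 1491370/(-1065905) = ((1529659 - 978080) - 1154957)/((10*(-1235)**2*(-2 - 1*(-1235)))) + 1491370/(-1065905) = (551579 - 1154957)/((10*1525225*(-2 + 1235))) + 1491370*(-1/1065905) = -603378/(10*1525225*1233) - 298274/213181 = -603378/18806024250 - 298274/213181 = -603378*1/18806024250 - 298274/213181 = -33521/1044779125 - 298274/213181 = -311637594770551/222727058646625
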